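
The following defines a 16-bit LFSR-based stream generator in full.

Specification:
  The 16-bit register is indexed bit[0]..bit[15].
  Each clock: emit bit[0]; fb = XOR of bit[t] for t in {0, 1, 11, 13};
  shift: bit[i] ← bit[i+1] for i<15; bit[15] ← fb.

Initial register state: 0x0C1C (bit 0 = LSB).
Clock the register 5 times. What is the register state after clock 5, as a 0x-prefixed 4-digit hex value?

reg_0 = 0x0C1C
clock 1: out=0, reg = 0x860E
clock 2: out=0, reg = 0xC307
clock 3: out=1, reg = 0x6183
clock 4: out=1, reg = 0xB0C1
clock 5: out=1, reg = 0x5860

0x5860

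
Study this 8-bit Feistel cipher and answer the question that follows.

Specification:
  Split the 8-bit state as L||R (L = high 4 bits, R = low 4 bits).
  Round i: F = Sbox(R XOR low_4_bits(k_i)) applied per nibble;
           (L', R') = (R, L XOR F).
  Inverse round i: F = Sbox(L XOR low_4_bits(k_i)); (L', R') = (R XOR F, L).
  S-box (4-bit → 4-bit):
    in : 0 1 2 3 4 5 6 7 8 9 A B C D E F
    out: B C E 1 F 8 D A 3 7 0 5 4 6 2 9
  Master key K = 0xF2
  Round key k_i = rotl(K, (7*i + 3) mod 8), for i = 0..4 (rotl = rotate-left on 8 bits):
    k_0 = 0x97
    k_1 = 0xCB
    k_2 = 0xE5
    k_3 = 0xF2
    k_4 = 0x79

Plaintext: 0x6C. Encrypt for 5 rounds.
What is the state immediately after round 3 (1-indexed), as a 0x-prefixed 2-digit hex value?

s_0 = plaintext = 0x6C
s_1 = Round(s_0, k_0) = 0xC3
s_2 = Round(s_1, k_1) = 0x3F
s_3 = Round(s_2, k_2) = 0xF3
s_4 = Round(s_3, k_3) = 0x33
s_5 = Round(s_4, k_4) = 0x33

0xF3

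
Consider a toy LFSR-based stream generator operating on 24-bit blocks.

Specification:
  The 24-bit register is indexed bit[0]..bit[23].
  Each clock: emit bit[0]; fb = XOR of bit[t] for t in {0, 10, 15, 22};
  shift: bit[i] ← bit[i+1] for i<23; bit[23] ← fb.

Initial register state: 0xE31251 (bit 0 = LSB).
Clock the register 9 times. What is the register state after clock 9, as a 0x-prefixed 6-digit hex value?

reg_0 = 0xE31251
clock 1: out=1, reg = 0x718928
clock 2: out=0, reg = 0x38C494
clock 3: out=0, reg = 0x1C624A
clock 4: out=0, reg = 0x0E3125
clock 5: out=1, reg = 0x871892
clock 6: out=0, reg = 0x438C49
clock 7: out=1, reg = 0x21C624
clock 8: out=0, reg = 0x10E312
clock 9: out=0, reg = 0x887189

0x887189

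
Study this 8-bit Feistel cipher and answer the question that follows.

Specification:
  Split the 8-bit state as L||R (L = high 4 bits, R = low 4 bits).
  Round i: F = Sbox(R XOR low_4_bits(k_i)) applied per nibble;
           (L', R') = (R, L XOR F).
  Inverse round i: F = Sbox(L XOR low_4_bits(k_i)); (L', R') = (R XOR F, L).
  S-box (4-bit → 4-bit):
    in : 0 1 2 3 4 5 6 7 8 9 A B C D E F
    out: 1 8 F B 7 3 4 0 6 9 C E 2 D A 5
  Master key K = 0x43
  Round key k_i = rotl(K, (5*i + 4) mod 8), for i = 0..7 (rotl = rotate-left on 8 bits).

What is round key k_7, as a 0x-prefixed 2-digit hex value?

K = 0x43
k_0 = rotl(K, (5*0+4) mod 8) = rotl(K, 4) = 0x34
k_1 = rotl(K, (5*1+4) mod 8) = rotl(K, 1) = 0x86
k_2 = rotl(K, (5*2+4) mod 8) = rotl(K, 6) = 0xD0
k_3 = rotl(K, (5*3+4) mod 8) = rotl(K, 3) = 0x1A
k_4 = rotl(K, (5*4+4) mod 8) = rotl(K, 0) = 0x43
k_5 = rotl(K, (5*5+4) mod 8) = rotl(K, 5) = 0x68
k_6 = rotl(K, (5*6+4) mod 8) = rotl(K, 2) = 0x0D
k_7 = rotl(K, (5*7+4) mod 8) = rotl(K, 7) = 0xA1

0xA1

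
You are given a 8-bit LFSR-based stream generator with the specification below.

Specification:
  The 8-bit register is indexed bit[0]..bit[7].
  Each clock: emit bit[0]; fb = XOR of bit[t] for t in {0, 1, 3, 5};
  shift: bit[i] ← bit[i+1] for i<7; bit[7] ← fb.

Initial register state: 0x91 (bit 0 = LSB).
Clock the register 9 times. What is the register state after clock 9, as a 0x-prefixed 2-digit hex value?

0x0B

reg_0 = 0x91
clock 1: out=1, reg = 0xC8
clock 2: out=0, reg = 0xE4
clock 3: out=0, reg = 0xF2
clock 4: out=0, reg = 0x79
clock 5: out=1, reg = 0xBC
clock 6: out=0, reg = 0x5E
clock 7: out=0, reg = 0x2F
clock 8: out=1, reg = 0x17
clock 9: out=1, reg = 0x0B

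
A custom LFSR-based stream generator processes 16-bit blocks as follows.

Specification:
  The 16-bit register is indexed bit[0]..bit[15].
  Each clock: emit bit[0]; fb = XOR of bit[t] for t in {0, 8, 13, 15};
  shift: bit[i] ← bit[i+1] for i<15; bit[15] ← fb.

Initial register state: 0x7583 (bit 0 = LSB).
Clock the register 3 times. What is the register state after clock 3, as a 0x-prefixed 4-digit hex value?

0x6EB0

reg_0 = 0x7583
clock 1: out=1, reg = 0xBAC1
clock 2: out=1, reg = 0xDD60
clock 3: out=0, reg = 0x6EB0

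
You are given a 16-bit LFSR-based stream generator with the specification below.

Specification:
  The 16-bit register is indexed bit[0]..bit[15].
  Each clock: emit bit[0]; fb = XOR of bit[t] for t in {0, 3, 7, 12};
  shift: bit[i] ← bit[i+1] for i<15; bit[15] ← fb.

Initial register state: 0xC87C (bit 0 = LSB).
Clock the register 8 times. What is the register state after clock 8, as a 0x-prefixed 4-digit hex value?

0x1FC8

reg_0 = 0xC87C
clock 1: out=0, reg = 0xE43E
clock 2: out=0, reg = 0xF21F
clock 3: out=1, reg = 0xF90F
clock 4: out=1, reg = 0xFC87
clock 5: out=1, reg = 0xFE43
clock 6: out=1, reg = 0x7F21
clock 7: out=1, reg = 0x3F90
clock 8: out=0, reg = 0x1FC8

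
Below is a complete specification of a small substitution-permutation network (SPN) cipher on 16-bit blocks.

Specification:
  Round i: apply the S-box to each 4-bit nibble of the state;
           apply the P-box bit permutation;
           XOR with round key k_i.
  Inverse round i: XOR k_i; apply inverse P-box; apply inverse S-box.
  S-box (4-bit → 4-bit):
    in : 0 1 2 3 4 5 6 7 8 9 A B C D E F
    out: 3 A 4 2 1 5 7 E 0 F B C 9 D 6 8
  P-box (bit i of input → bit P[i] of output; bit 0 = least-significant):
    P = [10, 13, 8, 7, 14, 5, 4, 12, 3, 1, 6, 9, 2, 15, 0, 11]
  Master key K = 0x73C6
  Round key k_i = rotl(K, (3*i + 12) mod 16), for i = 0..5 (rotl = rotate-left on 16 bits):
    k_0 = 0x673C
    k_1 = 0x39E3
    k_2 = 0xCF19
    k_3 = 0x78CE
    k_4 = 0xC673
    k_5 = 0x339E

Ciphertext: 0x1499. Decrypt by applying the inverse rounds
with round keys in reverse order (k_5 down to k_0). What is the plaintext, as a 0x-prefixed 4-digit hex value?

0x03C8

s_0 = ciphertext = 0x1499
s_1 = InvRound(s_0, k_5) = 0x5186
s_2 = InvRound(s_1, k_4) = 0x6B7D
s_3 = InvRound(s_2, k_3) = 0x217B
s_4 = InvRound(s_3, k_2) = 0x1700
s_5 = InvRound(s_4, k_1) = 0xB73A
s_6 = InvRound(s_5, k_0) = 0x03C8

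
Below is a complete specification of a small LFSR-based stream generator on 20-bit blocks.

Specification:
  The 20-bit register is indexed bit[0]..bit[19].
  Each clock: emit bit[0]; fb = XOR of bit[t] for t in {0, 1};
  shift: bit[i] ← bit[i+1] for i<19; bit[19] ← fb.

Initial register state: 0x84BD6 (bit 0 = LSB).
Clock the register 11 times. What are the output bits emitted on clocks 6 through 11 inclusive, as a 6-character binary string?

011110

reg_0 = 0x84BD6
clock 1: out=0, reg = 0xC25EB
clock 2: out=1, reg = 0x612F5
clock 3: out=1, reg = 0xB097A
clock 4: out=0, reg = 0xD84BD
clock 5: out=1, reg = 0xEC25E
clock 6: out=0, reg = 0xF612F
clock 7: out=1, reg = 0x7B097
clock 8: out=1, reg = 0x3D84B
clock 9: out=1, reg = 0x1EC25
clock 10: out=1, reg = 0x8F612
clock 11: out=0, reg = 0xC7B09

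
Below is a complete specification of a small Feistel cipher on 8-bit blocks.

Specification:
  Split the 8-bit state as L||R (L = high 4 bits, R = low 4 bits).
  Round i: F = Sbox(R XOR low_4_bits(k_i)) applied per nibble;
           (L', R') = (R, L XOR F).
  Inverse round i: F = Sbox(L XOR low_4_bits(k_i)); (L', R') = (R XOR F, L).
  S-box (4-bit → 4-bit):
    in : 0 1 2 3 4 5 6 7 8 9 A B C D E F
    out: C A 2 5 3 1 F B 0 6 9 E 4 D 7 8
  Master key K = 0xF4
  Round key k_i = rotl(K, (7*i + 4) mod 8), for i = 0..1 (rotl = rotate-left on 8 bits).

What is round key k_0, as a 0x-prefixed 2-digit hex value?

0x4F

K = 0xF4
k_0 = rotl(K, (7*0+4) mod 8) = rotl(K, 4) = 0x4F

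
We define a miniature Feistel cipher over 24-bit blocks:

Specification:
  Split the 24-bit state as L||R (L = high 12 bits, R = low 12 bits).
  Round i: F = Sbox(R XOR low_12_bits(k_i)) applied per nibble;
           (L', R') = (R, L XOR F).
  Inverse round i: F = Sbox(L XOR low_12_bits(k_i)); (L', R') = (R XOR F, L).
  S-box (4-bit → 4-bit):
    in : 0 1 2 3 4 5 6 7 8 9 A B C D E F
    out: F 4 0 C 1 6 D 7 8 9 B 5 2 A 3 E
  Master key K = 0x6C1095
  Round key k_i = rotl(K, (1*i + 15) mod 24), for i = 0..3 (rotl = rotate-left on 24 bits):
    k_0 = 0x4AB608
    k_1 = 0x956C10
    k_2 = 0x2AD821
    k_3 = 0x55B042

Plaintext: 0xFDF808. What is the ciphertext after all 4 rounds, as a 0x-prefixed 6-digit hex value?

0x21D7A9

s_0 = plaintext = 0xFDF808
s_1 = Round(s_0, k_0) = 0x808C20
s_2 = Round(s_1, k_1) = 0xC207C7
s_3 = Round(s_2, k_2) = 0x7C721D
s_4 = Round(s_3, k_3) = 0x21D7A9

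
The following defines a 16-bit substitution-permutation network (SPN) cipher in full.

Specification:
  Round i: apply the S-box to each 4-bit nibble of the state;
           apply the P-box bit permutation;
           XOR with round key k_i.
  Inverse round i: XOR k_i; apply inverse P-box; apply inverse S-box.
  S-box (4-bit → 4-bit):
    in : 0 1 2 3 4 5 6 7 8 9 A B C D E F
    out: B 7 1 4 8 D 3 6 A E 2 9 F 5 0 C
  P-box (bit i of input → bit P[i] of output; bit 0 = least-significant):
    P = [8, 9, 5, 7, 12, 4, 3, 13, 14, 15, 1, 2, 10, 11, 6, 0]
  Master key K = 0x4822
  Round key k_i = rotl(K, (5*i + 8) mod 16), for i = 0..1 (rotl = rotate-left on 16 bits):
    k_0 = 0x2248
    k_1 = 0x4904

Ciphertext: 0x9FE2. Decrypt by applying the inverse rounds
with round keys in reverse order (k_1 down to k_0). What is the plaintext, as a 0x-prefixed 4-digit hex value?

s_0 = ciphertext = 0x9FE2
s_1 = InvRound(s_0, k_1) = 0xDC29
s_2 = InvRound(s_1, k_0) = 0xC6B7

0xC6B7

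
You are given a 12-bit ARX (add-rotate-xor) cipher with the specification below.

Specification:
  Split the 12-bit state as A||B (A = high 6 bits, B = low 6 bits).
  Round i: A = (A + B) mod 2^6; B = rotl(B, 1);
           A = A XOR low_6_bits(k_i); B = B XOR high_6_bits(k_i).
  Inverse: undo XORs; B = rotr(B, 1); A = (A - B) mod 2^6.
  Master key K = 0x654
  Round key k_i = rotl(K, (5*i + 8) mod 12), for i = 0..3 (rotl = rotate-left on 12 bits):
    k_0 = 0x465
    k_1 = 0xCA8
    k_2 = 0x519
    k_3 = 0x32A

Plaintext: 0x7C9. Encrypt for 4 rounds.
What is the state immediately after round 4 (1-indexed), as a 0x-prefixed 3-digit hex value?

0x637

s_0 = plaintext = 0x7C9
s_1 = Round(s_0, k_0) = 0x343
s_2 = Round(s_1, k_1) = 0xE34
s_3 = Round(s_2, k_2) = 0xD7D
s_4 = Round(s_3, k_3) = 0x637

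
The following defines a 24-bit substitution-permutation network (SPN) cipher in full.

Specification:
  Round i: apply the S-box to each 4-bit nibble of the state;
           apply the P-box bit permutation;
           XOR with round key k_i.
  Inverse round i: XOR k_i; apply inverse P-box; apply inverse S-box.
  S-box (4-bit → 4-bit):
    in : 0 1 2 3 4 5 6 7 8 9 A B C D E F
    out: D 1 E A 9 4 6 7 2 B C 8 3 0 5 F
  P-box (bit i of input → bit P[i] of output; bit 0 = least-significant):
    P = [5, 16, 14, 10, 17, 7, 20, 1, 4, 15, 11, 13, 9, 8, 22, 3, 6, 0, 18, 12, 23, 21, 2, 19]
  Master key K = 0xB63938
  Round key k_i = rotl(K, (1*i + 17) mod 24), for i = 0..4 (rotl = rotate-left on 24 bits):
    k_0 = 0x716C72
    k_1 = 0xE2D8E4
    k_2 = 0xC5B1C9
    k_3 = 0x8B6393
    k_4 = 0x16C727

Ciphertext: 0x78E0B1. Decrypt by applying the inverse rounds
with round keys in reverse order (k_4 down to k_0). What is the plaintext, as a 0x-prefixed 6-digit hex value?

0xEFF0F8

s_0 = ciphertext = 0x78E0B1
s_1 = InvRound(s_0, k_4) = 0x25749B
s_2 = InvRound(s_1, k_3) = 0x9A9D1B
s_3 = InvRound(s_2, k_2) = 0xBE50F3
s_4 = InvRound(s_3, k_1) = 0xA657AD
s_5 = InvRound(s_4, k_0) = 0xEFF0F8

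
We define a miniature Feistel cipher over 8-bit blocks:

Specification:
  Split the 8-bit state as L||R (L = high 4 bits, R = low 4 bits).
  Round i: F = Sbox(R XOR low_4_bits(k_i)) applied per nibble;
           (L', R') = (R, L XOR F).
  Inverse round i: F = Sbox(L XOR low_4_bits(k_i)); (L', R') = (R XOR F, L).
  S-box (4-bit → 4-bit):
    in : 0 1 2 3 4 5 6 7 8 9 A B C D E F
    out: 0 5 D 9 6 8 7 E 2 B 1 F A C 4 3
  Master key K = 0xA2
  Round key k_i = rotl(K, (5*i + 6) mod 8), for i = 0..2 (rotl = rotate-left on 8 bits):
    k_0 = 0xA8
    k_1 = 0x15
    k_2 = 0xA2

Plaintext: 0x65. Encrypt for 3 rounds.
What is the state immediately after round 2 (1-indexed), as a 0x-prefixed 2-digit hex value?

s_0 = plaintext = 0x65
s_1 = Round(s_0, k_0) = 0x5A
s_2 = Round(s_1, k_1) = 0xA6
s_3 = Round(s_2, k_2) = 0x6C

0xA6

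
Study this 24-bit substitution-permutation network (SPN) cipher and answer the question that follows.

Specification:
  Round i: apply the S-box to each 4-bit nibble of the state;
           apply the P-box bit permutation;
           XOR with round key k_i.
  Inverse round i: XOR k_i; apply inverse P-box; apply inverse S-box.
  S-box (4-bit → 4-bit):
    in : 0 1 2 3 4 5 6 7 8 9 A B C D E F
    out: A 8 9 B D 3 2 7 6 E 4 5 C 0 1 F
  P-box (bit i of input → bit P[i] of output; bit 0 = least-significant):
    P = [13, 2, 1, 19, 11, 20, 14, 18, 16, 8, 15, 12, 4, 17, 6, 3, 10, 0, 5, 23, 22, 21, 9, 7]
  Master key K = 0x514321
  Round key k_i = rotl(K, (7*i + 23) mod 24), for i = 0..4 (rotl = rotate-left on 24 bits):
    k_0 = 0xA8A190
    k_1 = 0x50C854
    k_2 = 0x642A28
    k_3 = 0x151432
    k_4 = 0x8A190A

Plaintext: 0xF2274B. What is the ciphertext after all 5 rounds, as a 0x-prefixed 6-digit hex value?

s_0 = plaintext = 0xF2274B
s_1 = Round(s_0, k_0) = 0x4D4E0A
s_2 = Round(s_1, k_1) = 0x05CA8E
s_3 = Round(s_2, k_2) = 0x54CEE1
s_4 = Round(s_3, k_3) = 0xFC185A
s_5 = Round(s_4, k_4) = 0x7A92A0

0x7A92A0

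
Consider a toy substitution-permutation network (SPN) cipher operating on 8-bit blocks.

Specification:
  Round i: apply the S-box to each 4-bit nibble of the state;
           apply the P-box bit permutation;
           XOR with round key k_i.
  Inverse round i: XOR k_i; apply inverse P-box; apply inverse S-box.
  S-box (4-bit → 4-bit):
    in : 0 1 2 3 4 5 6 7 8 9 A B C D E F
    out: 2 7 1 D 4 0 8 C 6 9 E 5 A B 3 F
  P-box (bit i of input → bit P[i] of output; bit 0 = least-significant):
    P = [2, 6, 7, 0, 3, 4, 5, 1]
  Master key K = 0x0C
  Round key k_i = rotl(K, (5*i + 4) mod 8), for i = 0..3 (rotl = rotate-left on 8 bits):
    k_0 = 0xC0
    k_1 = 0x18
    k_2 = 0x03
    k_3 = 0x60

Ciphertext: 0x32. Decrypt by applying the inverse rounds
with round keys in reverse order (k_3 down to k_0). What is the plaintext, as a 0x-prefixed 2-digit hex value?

0x40

s_0 = ciphertext = 0x32
s_1 = InvRound(s_0, k_3) = 0xC0
s_2 = InvRound(s_1, k_2) = 0x6A
s_3 = InvRound(s_2, k_1) = 0xA0
s_4 = InvRound(s_3, k_0) = 0x40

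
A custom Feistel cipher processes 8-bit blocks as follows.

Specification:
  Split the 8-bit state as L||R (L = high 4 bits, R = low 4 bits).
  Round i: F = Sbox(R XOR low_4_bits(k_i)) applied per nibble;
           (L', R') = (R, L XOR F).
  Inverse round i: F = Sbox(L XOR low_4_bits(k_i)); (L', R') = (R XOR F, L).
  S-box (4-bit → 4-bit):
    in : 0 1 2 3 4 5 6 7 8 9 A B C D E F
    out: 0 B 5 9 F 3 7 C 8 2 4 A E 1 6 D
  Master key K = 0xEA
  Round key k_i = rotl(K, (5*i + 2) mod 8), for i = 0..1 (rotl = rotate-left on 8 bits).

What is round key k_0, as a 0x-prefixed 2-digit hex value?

0xAB

K = 0xEA
k_0 = rotl(K, (5*0+2) mod 8) = rotl(K, 2) = 0xAB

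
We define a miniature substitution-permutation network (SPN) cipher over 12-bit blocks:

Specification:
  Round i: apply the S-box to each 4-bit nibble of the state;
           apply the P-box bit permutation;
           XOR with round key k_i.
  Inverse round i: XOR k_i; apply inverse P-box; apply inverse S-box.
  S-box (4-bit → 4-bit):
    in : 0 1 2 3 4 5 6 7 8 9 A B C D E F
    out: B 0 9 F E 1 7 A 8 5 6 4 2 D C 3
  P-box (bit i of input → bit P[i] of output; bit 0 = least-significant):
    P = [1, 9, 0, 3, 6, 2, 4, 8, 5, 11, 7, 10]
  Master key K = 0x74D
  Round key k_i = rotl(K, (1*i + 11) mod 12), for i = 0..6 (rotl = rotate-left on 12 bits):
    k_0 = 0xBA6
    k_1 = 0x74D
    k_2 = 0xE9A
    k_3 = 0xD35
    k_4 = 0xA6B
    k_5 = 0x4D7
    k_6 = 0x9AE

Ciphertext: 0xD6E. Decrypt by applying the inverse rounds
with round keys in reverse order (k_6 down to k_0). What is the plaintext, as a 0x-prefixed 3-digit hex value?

0x77F

s_0 = ciphertext = 0xD6E
s_1 = InvRound(s_0, k_6) = 0xE51
s_2 = InvRound(s_1, k_5) = 0xACF
s_3 = InvRound(s_2, k_4) = 0x9C1
s_4 = InvRound(s_3, k_3) = 0xD61
s_5 = InvRound(s_4, k_2) = 0x9D3
s_6 = InvRound(s_5, k_1) = 0x4A0
s_7 = InvRound(s_6, k_0) = 0x77F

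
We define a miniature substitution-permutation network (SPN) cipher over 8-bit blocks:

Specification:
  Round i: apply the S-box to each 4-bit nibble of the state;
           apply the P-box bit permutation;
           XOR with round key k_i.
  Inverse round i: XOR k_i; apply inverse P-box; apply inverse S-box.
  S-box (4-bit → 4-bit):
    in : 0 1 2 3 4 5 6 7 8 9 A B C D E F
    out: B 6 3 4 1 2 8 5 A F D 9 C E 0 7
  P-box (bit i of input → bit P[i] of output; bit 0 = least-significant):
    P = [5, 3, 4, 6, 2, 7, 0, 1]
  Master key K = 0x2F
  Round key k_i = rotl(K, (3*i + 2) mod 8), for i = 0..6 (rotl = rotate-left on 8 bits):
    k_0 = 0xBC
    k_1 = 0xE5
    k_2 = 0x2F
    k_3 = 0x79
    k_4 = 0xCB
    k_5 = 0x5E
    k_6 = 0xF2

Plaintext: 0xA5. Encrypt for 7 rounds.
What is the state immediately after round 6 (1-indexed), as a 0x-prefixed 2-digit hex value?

s_0 = plaintext = 0xA5
s_1 = Round(s_0, k_0) = 0xB3
s_2 = Round(s_1, k_1) = 0xF3
s_3 = Round(s_2, k_2) = 0xBA
s_4 = Round(s_3, k_3) = 0x0F
s_5 = Round(s_4, k_4) = 0x75
s_6 = Round(s_5, k_5) = 0x53
s_7 = Round(s_6, k_6) = 0x62

0x53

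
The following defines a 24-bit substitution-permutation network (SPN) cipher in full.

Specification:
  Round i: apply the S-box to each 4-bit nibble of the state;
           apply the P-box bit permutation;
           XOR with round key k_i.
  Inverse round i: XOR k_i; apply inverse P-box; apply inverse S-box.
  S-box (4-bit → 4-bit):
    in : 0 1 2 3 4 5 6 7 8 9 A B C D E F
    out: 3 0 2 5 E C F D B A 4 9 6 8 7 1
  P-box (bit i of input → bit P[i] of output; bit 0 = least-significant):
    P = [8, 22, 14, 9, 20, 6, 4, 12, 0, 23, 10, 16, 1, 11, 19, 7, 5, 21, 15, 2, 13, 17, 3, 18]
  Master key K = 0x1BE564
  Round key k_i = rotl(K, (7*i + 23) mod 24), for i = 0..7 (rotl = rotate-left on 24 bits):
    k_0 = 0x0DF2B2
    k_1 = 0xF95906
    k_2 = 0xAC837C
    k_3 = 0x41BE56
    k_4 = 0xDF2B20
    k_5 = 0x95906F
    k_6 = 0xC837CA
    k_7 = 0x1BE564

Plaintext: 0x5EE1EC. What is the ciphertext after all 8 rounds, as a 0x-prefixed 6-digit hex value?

0x10F6EA

s_0 = plaintext = 0x5EE1EC
s_1 = Round(s_0, k_0) = 0x713AC8
s_2 = Round(s_1, k_1) = 0xB57E5C
s_3 = Round(s_2, k_2) = 0x6077EB
s_4 = Round(s_3, k_3) = 0x7E99AD
s_5 = Round(s_4, k_4) = 0x7A8198
s_6 = Round(s_5, k_5) = 0xD12BA5
s_7 = Round(s_6, k_6) = 0xCD7DDB
s_8 = Round(s_7, k_7) = 0x10F6EA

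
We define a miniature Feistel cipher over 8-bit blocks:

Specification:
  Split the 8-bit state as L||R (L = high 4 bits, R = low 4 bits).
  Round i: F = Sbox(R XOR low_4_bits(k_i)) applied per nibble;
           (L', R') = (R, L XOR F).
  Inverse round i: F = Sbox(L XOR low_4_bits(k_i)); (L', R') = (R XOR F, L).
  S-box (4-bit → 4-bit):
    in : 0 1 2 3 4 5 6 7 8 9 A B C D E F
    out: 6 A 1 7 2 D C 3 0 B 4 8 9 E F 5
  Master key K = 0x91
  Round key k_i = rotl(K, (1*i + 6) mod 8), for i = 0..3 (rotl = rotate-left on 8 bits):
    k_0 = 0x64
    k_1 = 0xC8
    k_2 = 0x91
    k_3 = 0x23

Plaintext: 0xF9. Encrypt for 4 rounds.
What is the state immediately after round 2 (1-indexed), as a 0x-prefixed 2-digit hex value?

0x12

s_0 = plaintext = 0xF9
s_1 = Round(s_0, k_0) = 0x91
s_2 = Round(s_1, k_1) = 0x12
s_3 = Round(s_2, k_2) = 0x26
s_4 = Round(s_3, k_3) = 0x6F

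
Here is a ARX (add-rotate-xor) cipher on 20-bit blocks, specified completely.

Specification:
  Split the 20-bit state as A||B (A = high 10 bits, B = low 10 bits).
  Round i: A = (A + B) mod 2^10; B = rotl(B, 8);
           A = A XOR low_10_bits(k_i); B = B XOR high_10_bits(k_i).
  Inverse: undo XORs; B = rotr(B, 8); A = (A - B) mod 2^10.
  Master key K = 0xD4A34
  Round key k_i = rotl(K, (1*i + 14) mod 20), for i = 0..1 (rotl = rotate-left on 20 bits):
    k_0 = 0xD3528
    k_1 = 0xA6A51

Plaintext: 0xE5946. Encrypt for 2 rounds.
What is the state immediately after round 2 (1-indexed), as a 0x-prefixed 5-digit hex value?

0x506DD

s_0 = plaintext = 0xE5946
s_1 = Round(s_0, k_0) = 0x7D11C
s_2 = Round(s_1, k_1) = 0x506DD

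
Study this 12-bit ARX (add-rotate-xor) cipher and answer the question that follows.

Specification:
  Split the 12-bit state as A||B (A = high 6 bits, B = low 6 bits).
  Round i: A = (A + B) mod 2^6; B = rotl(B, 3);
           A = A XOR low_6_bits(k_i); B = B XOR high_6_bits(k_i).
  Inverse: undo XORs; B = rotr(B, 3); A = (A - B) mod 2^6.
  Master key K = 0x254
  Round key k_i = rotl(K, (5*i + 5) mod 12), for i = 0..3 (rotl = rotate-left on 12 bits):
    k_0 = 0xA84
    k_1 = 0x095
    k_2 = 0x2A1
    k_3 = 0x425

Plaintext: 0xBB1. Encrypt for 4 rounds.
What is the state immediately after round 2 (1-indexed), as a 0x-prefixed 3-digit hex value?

0xAA6

s_0 = plaintext = 0xBB1
s_1 = Round(s_0, k_0) = 0x6E4
s_2 = Round(s_1, k_1) = 0xAA6
s_3 = Round(s_2, k_2) = 0xC7E
s_4 = Round(s_3, k_3) = 0x2A7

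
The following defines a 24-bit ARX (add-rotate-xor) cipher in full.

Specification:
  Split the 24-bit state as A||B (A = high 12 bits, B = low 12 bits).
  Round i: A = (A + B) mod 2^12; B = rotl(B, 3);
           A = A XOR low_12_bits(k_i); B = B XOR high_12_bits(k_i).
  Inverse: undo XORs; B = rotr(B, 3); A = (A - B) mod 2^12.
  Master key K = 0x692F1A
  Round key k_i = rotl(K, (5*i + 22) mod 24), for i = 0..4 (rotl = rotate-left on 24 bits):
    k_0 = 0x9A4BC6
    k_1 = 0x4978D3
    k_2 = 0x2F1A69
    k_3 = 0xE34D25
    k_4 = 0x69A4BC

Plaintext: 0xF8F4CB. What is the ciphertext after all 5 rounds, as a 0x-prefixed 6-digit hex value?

s_0 = plaintext = 0xF8F4CB
s_1 = Round(s_0, k_0) = 0xF9CFFE
s_2 = Round(s_1, k_1) = 0x749B60
s_3 = Round(s_2, k_2) = 0x8C09F4
s_4 = Round(s_3, k_3) = 0xF91190
s_5 = Round(s_4, k_4) = 0x59DA1A

0x59DA1A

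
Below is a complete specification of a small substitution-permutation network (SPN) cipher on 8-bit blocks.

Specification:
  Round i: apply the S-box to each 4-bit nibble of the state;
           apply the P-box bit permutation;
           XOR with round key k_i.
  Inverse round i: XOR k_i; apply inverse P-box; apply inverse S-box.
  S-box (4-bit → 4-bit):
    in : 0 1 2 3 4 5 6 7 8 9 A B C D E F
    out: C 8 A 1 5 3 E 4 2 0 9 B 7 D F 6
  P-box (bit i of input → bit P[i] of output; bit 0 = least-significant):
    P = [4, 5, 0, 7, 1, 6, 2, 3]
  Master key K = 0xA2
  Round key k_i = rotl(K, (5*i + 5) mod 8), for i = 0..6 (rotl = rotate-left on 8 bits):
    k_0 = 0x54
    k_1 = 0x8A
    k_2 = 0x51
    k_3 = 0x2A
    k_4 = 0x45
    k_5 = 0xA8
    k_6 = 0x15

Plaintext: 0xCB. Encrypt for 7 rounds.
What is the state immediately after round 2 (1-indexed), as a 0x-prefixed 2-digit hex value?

s_0 = plaintext = 0xCB
s_1 = Round(s_0, k_0) = 0xA2
s_2 = Round(s_1, k_1) = 0x20
s_3 = Round(s_2, k_2) = 0x98
s_4 = Round(s_3, k_3) = 0x0A
s_5 = Round(s_4, k_4) = 0xD9
s_6 = Round(s_5, k_5) = 0xA6
s_7 = Round(s_6, k_6) = 0xBE

0x20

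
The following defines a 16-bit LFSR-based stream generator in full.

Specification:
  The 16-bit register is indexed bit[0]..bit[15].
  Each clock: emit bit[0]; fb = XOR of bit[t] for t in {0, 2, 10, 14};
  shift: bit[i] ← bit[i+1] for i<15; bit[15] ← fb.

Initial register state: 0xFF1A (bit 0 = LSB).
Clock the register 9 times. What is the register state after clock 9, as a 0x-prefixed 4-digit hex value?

reg_0 = 0xFF1A
clock 1: out=0, reg = 0x7F8D
clock 2: out=1, reg = 0x3FC6
clock 3: out=0, reg = 0x1FE3
clock 4: out=1, reg = 0x0FF1
clock 5: out=1, reg = 0x07F8
clock 6: out=0, reg = 0x83FC
clock 7: out=0, reg = 0xC1FE
clock 8: out=0, reg = 0x60FF
clock 9: out=1, reg = 0xB07F

0xB07F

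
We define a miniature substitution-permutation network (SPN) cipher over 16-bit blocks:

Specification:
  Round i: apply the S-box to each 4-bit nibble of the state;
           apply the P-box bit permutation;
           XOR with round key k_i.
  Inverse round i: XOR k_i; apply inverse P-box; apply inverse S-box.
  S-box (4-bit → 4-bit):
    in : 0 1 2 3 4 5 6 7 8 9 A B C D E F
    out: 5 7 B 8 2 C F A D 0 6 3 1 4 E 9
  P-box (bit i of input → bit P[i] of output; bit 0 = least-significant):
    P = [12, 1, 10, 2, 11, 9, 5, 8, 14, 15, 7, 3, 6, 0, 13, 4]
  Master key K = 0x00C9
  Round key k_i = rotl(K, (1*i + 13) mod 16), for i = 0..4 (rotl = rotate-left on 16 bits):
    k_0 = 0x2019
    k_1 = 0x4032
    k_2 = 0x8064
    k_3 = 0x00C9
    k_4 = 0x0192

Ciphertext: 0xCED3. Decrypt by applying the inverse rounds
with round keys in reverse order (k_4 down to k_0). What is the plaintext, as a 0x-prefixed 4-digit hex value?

0x1486

s_0 = ciphertext = 0xCED3
s_1 = InvRound(s_0, k_4) = 0xBB2D
s_2 = InvRound(s_1, k_3) = 0x0A6F
s_3 = InvRound(s_2, k_2) = 0x47B4
s_4 = InvRound(s_3, k_1) = 0x9D7E
s_5 = InvRound(s_4, k_0) = 0x1486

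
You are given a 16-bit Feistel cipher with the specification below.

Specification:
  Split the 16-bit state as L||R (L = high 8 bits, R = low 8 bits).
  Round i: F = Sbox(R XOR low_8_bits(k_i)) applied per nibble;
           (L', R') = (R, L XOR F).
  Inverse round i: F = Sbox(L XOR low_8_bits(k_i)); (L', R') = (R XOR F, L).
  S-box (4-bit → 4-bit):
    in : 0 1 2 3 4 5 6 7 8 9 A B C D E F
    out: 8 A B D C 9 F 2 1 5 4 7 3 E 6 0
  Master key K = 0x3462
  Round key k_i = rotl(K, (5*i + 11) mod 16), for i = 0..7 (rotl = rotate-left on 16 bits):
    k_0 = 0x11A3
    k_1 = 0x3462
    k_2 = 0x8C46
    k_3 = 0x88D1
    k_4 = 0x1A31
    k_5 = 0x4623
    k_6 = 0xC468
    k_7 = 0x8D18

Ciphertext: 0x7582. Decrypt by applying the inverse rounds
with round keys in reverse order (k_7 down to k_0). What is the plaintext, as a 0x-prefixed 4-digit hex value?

0xF049

s_0 = ciphertext = 0x7582
s_1 = InvRound(s_0, k_7) = 0x7C75
s_2 = InvRound(s_1, k_6) = 0xD97C
s_3 = InvRound(s_2, k_5) = 0x78D9
s_4 = InvRound(s_3, k_4) = 0x1C78
s_5 = InvRound(s_4, k_3) = 0x461C
s_6 = InvRound(s_5, k_2) = 0x9446
s_7 = InvRound(s_6, k_1) = 0x4994
s_8 = InvRound(s_7, k_0) = 0xF049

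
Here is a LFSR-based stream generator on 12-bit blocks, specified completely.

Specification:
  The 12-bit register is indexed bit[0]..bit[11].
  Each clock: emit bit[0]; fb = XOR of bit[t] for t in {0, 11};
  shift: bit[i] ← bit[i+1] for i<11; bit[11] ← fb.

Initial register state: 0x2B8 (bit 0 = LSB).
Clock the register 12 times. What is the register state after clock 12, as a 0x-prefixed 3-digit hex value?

0xE68

reg_0 = 0x2B8
clock 1: out=0, reg = 0x15C
clock 2: out=0, reg = 0x0AE
clock 3: out=0, reg = 0x057
clock 4: out=1, reg = 0x82B
clock 5: out=1, reg = 0x415
clock 6: out=1, reg = 0xA0A
clock 7: out=0, reg = 0xD05
clock 8: out=1, reg = 0x682
clock 9: out=0, reg = 0x341
clock 10: out=1, reg = 0x9A0
clock 11: out=0, reg = 0xCD0
clock 12: out=0, reg = 0xE68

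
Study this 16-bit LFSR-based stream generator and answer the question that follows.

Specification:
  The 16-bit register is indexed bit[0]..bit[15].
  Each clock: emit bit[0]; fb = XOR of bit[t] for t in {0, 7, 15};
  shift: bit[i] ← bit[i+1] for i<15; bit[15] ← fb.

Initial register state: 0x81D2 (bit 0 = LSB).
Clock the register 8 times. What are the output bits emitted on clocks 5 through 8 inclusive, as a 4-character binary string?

reg_0 = 0x81D2
clock 1: out=0, reg = 0x40E9
clock 2: out=1, reg = 0x2074
clock 3: out=0, reg = 0x103A
clock 4: out=0, reg = 0x081D
clock 5: out=1, reg = 0x840E
clock 6: out=0, reg = 0xC207
clock 7: out=1, reg = 0x6103
clock 8: out=1, reg = 0xB081

1011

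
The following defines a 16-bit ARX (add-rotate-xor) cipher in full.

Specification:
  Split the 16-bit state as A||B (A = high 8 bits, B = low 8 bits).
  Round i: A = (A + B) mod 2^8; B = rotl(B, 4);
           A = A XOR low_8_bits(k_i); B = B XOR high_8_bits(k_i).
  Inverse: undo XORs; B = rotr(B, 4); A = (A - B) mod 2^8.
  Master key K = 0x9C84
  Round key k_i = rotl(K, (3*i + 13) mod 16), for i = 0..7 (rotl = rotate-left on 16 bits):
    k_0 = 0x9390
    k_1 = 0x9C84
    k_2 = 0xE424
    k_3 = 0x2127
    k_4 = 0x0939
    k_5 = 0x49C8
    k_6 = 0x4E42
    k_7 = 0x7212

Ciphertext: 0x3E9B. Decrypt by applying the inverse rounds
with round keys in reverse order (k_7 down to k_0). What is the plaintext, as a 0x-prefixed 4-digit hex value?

0x5F1E

s_0 = ciphertext = 0x3E9B
s_1 = InvRound(s_0, k_7) = 0x8E9E
s_2 = InvRound(s_1, k_6) = 0xBF0D
s_3 = InvRound(s_2, k_5) = 0x3344
s_4 = InvRound(s_3, k_4) = 0x36D4
s_5 = InvRound(s_4, k_3) = 0xB25F
s_6 = InvRound(s_5, k_2) = 0xDBBB
s_7 = InvRound(s_6, k_1) = 0xED72
s_8 = InvRound(s_7, k_0) = 0x5F1E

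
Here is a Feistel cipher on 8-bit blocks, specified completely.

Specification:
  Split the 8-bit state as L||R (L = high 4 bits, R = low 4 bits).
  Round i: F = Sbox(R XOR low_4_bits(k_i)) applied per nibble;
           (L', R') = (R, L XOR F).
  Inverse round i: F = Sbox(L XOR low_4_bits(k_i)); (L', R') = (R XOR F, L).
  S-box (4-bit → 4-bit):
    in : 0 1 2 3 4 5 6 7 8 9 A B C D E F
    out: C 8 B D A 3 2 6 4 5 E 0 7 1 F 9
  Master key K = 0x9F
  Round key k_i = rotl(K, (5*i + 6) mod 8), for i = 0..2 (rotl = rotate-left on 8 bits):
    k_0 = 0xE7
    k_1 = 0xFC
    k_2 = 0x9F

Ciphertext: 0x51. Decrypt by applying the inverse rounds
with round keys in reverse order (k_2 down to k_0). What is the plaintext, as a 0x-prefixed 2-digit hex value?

0x68

s_0 = ciphertext = 0x51
s_1 = InvRound(s_0, k_2) = 0xF5
s_2 = InvRound(s_1, k_1) = 0x8F
s_3 = InvRound(s_2, k_0) = 0x68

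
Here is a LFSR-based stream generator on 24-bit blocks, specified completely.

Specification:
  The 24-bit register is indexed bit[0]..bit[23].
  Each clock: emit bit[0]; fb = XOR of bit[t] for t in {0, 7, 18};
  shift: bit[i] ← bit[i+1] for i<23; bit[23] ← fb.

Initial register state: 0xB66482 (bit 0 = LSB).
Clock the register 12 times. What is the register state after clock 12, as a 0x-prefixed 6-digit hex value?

reg_0 = 0xB66482
clock 1: out=0, reg = 0x5B3241
clock 2: out=1, reg = 0xAD9920
clock 3: out=0, reg = 0xD6CC90
clock 4: out=0, reg = 0x6B6648
clock 5: out=0, reg = 0x35B324
clock 6: out=0, reg = 0x9AD992
clock 7: out=0, reg = 0xCD6CC9
clock 8: out=1, reg = 0xE6B664
clock 9: out=0, reg = 0xF35B32
clock 10: out=0, reg = 0x79AD99
clock 11: out=1, reg = 0x3CD6CC
clock 12: out=0, reg = 0x1E6B66

0x1E6B66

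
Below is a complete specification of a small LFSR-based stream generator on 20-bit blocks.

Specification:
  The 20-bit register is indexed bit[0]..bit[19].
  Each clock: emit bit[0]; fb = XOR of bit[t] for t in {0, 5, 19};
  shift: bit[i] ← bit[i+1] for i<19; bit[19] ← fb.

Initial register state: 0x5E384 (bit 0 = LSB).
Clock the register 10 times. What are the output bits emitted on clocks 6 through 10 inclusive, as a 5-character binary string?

00111

reg_0 = 0x5E384
clock 1: out=0, reg = 0x2F1C2
clock 2: out=0, reg = 0x178E1
clock 3: out=1, reg = 0x0BC70
clock 4: out=0, reg = 0x85E38
clock 5: out=0, reg = 0x42F1C
clock 6: out=0, reg = 0x2178E
clock 7: out=0, reg = 0x10BC7
clock 8: out=1, reg = 0x885E3
clock 9: out=1, reg = 0xC42F1
clock 10: out=1, reg = 0xE2178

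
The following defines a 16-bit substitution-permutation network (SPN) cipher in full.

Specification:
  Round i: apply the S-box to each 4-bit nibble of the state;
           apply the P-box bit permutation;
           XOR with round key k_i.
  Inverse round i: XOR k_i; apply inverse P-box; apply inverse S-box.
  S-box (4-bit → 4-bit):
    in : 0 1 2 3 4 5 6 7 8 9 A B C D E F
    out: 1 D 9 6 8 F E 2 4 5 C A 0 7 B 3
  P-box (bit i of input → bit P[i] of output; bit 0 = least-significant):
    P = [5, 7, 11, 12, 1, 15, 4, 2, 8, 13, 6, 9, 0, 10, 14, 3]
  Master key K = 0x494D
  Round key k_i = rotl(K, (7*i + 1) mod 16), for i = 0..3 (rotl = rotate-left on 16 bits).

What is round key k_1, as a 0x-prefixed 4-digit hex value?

0x4D49

K = 0x494D
k_0 = rotl(K, (7*0+1) mod 16) = rotl(K, 1) = 0x929A
k_1 = rotl(K, (7*1+1) mod 16) = rotl(K, 8) = 0x4D49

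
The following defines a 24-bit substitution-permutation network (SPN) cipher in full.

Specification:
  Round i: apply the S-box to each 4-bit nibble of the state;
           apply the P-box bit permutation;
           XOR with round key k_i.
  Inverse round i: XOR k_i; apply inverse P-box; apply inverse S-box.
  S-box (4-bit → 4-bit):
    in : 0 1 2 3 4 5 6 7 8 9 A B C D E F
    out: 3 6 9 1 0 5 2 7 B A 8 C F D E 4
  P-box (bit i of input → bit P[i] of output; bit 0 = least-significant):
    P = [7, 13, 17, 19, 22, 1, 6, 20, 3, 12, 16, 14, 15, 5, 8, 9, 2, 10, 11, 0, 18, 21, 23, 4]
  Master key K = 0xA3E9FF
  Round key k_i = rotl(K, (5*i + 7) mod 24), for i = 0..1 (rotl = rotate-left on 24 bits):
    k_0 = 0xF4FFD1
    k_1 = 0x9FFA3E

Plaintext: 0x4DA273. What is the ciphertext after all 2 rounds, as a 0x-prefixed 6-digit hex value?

0x14D964

s_0 = plaintext = 0x4DA273
s_1 = Round(s_0, k_0) = 0xB4B51E
s_2 = Round(s_1, k_1) = 0x14D964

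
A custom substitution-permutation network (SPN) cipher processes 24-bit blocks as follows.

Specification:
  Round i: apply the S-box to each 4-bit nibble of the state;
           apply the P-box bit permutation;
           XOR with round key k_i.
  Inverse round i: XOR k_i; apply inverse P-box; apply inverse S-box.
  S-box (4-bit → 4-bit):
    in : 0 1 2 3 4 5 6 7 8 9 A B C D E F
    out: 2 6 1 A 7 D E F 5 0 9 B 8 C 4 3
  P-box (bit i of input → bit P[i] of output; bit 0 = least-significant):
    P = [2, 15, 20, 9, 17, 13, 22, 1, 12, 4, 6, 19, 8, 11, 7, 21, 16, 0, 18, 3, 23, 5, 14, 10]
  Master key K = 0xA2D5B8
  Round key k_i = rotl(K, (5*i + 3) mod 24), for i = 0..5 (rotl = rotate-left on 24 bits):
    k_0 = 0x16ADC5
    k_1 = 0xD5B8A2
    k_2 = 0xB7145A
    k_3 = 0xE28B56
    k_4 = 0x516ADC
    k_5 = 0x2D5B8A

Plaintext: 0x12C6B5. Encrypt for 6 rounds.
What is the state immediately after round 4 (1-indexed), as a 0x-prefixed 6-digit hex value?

0x14B198

s_0 = plaintext = 0x12C6B5
s_1 = Round(s_0, k_0) = 0x2DCFB3
s_2 = Round(s_1, k_1) = 0x730AB8
s_3 = Round(s_2, k_2) = 0x2D6875
s_4 = Round(s_3, k_3) = 0x14B198
s_5 = Round(s_4, k_4) = 0x6423A9
s_6 = Round(s_5, k_5) = 0x221EB9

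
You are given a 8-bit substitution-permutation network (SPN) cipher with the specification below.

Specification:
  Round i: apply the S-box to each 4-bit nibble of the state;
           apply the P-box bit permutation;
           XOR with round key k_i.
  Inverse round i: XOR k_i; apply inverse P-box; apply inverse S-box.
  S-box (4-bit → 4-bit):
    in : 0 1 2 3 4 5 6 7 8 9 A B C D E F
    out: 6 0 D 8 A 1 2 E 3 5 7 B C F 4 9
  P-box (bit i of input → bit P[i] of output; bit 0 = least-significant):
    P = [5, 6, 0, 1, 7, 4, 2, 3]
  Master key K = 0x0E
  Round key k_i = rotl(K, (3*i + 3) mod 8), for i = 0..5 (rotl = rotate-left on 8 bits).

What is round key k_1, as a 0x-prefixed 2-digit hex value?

K = 0x0E
k_0 = rotl(K, (3*0+3) mod 8) = rotl(K, 3) = 0x70
k_1 = rotl(K, (3*1+3) mod 8) = rotl(K, 6) = 0x83

0x83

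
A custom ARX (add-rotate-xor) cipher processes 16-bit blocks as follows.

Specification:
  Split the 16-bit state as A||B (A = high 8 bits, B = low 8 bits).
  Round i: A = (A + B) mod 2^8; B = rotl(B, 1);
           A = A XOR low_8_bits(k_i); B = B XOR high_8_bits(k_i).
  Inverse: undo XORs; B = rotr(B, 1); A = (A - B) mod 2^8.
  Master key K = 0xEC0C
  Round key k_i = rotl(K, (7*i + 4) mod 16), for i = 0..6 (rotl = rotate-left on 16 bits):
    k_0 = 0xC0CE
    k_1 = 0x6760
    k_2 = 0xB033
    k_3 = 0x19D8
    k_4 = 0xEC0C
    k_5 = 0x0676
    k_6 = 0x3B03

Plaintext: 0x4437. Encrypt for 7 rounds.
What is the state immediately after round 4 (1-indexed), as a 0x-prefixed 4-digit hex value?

s_0 = plaintext = 0x4437
s_1 = Round(s_0, k_0) = 0xB5AE
s_2 = Round(s_1, k_1) = 0x033A
s_3 = Round(s_2, k_2) = 0x0EC4
s_4 = Round(s_3, k_3) = 0x0A90
s_5 = Round(s_4, k_4) = 0x96CD
s_6 = Round(s_5, k_5) = 0x159D
s_7 = Round(s_6, k_6) = 0xB100

0x0A90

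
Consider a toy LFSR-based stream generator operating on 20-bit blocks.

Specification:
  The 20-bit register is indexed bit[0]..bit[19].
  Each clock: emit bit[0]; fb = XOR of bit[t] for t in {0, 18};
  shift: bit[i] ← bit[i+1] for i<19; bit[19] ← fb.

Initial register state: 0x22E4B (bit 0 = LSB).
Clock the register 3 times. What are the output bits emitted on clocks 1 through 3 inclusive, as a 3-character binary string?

reg_0 = 0x22E4B
clock 1: out=1, reg = 0x91725
clock 2: out=1, reg = 0xC8B92
clock 3: out=0, reg = 0xE45C9

110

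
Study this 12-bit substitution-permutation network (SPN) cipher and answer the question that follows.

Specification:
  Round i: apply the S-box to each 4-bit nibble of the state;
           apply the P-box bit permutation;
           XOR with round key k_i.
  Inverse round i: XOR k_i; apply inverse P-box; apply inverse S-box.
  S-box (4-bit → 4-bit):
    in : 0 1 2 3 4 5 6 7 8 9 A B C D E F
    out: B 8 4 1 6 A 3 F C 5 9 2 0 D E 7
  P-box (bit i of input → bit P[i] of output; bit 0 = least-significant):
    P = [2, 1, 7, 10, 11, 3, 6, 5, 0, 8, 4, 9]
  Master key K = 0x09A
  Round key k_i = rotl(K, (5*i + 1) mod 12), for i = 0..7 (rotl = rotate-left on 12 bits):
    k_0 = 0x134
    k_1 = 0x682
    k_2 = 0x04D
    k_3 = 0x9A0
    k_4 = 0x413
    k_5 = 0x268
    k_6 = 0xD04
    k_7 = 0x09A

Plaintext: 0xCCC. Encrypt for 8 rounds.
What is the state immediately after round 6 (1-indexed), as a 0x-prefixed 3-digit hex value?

s_0 = plaintext = 0xCCC
s_1 = Round(s_0, k_0) = 0x134
s_2 = Round(s_1, k_1) = 0xC00
s_3 = Round(s_2, k_2) = 0xC63
s_4 = Round(s_3, k_3) = 0x1AC
s_5 = Round(s_4, k_4) = 0xE33
s_6 = Round(s_5, k_5) = 0x97C
s_7 = Round(s_6, k_6) = 0x57D
s_8 = Round(s_7, k_7) = 0xF76

0x97C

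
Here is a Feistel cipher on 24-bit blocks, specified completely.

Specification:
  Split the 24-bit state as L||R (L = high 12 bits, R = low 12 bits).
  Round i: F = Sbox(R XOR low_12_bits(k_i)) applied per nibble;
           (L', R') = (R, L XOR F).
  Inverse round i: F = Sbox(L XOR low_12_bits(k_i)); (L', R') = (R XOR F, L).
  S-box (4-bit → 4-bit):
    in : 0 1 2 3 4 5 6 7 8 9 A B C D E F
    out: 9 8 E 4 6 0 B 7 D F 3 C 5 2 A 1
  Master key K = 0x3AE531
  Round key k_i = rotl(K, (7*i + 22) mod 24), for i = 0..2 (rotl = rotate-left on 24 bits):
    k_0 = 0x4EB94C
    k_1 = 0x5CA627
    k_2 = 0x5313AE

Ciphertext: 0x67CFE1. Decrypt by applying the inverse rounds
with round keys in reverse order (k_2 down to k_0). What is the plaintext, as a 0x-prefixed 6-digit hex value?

0x63D9D1

s_0 = ciphertext = 0x67CFE1
s_1 = InvRound(s_0, k_2) = 0xFCF67C
s_2 = InvRound(s_1, k_1) = 0x9D1FCF
s_3 = InvRound(s_2, k_0) = 0x63D9D1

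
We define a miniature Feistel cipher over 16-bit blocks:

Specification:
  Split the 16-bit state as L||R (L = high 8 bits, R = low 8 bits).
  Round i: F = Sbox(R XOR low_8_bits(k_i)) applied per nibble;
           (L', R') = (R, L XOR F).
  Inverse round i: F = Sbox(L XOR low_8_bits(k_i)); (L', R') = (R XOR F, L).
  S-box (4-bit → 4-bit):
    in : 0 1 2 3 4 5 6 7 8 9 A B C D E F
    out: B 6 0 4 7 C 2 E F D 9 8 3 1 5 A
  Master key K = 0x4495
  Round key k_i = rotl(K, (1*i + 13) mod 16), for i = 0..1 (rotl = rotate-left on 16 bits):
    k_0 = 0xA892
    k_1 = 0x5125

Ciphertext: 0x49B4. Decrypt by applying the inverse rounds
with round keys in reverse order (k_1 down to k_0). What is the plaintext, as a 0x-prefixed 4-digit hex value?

0xF597

s_0 = ciphertext = 0x49B4
s_1 = InvRound(s_0, k_1) = 0x9749
s_2 = InvRound(s_1, k_0) = 0xF597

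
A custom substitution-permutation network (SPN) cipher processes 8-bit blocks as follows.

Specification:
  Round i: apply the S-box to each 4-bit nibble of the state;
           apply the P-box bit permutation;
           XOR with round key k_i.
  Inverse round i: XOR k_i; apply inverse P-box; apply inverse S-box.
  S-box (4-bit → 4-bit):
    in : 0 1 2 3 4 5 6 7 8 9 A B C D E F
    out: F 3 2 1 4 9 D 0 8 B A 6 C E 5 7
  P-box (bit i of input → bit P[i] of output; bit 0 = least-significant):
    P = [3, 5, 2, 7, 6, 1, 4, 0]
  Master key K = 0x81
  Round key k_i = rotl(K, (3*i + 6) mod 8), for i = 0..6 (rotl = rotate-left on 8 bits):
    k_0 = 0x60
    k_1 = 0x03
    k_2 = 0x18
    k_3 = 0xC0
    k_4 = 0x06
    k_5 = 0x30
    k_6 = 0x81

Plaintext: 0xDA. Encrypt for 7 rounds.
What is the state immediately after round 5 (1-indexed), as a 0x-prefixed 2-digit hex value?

0x0E

s_0 = plaintext = 0xDA
s_1 = Round(s_0, k_0) = 0xD3
s_2 = Round(s_1, k_1) = 0x18
s_3 = Round(s_2, k_2) = 0xDA
s_4 = Round(s_3, k_3) = 0x73
s_5 = Round(s_4, k_4) = 0x0E
s_6 = Round(s_5, k_5) = 0x6F
s_7 = Round(s_6, k_6) = 0xFC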